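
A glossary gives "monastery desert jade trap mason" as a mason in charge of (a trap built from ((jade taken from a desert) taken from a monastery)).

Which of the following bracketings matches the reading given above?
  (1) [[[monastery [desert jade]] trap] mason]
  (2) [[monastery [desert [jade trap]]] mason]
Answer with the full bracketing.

The paraphrase's head is the "mason" part ("mason"); its modifier is "monastery desert jade trap".
That top-level split, carried through the inner groups, gives [[[monastery [desert jade]] trap] mason].

[[[monastery [desert jade]] trap] mason]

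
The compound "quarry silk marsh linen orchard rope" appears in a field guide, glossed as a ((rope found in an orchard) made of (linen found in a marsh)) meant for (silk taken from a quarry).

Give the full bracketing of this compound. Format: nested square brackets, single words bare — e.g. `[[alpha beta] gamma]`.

Whole compound: head "rope" (specifically "marsh linen orchard rope"), modifier "quarry silk".
Inside "quarry silk": head "silk", modifier "quarry".
Inside "marsh linen orchard rope": head "rope" (specifically "orchard rope"), modifier "marsh linen".
Inside "marsh linen": head "linen", modifier "marsh".
Inside "orchard rope": head "rope", modifier "orchard".
Assembled: [[quarry silk] [[marsh linen] [orchard rope]]].

[[quarry silk] [[marsh linen] [orchard rope]]]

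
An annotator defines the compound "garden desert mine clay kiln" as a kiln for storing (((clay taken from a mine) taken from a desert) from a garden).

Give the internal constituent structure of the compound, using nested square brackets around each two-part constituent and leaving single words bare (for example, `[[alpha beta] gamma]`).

At the top level: head "kiln"; modifier "garden desert mine clay".
"garden desert mine clay" → head "clay" (specifically "desert mine clay"), modifier "garden".
"desert mine clay" → head "clay" (specifically "mine clay"), modifier "desert".
"mine clay" → head "clay", modifier "mine".
Assembled: [[garden [desert [mine clay]]] kiln].

[[garden [desert [mine clay]]] kiln]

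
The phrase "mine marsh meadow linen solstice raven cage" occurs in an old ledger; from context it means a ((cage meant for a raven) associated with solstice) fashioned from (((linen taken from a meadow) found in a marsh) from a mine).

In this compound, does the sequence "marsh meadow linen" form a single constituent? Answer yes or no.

The paraphrase groups the words so that "marsh meadow linen" is one unit: it corresponds to a single parenthesized sub-phrase.
The full structure is [[mine [marsh [meadow linen]]] [solstice [raven cage]]], in which [marsh meadow linen] is a constituent.

yes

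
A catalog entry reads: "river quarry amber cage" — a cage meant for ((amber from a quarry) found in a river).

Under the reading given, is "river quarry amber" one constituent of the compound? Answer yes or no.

The paraphrase groups the words so that "river quarry amber" is one unit: it corresponds to a single parenthesized sub-phrase.
The full structure is [[river [quarry amber]] cage], in which [river quarry amber] is a constituent.

yes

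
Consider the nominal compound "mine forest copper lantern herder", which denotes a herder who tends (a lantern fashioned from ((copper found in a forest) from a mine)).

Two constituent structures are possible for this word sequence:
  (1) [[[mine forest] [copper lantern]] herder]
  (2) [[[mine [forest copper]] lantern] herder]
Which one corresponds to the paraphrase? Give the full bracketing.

[[[mine [forest copper]] lantern] herder]

The paraphrase's head is the "herder" part ("herder"); its modifier is "mine forest copper lantern".
That top-level split, carried through the inner groups, gives [[[mine [forest copper]] lantern] herder].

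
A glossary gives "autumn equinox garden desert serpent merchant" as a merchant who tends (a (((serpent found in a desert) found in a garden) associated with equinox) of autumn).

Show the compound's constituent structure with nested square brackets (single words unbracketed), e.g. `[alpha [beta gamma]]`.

Overall it is a kind of merchant; the modifier is "autumn equinox garden desert serpent".
Inside "autumn equinox garden desert serpent": head "serpent" (specifically "equinox garden desert serpent"), modifier "autumn".
Inside "equinox garden desert serpent": head "serpent" (specifically "garden desert serpent"), modifier "equinox".
Inside "garden desert serpent": head "serpent" (specifically "desert serpent"), modifier "garden".
Inside "desert serpent": head "serpent", modifier "desert".
Putting it together: [[autumn [equinox [garden [desert serpent]]]] merchant].

[[autumn [equinox [garden [desert serpent]]]] merchant]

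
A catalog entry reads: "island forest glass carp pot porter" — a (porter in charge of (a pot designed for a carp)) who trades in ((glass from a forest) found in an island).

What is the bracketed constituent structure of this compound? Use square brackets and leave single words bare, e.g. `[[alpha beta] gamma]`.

The outermost head in the paraphrase is "porter" (specifically "carp pot porter"), modified by "island forest glass".
Within "island forest glass", the head is "glass" (specifically "forest glass") and the modifier is "island".
Within "forest glass", the head is "glass" and the modifier is "forest".
Within "carp pot porter", the head is "porter" and the modifier is "carp pot".
Within "carp pot", the head is "pot" and the modifier is "carp".
Assembled: [[island [forest glass]] [[carp pot] porter]].

[[island [forest glass]] [[carp pot] porter]]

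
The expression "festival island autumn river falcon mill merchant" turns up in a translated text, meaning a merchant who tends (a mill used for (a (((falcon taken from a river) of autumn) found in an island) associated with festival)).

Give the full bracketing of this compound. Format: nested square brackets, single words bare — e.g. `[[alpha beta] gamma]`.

[[[festival [island [autumn [river falcon]]]] mill] merchant]

Overall it is a kind of merchant; the modifier is "festival island autumn river falcon mill".
"festival island autumn river falcon mill" → head "mill", modifier "festival island autumn river falcon".
"festival island autumn river falcon" → head "falcon" (specifically "island autumn river falcon"), modifier "festival".
"island autumn river falcon" → head "falcon" (specifically "autumn river falcon"), modifier "island".
"autumn river falcon" → head "falcon" (specifically "river falcon"), modifier "autumn".
"river falcon" → head "falcon", modifier "river".
Putting it together: [[[festival [island [autumn [river falcon]]]] mill] merchant].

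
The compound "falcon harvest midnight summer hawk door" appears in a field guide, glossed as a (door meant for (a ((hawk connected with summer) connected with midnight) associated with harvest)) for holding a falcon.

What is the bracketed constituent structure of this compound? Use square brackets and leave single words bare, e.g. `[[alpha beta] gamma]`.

[falcon [[harvest [midnight [summer hawk]]] door]]

Whole compound: head "door" (specifically "harvest midnight summer hawk door"), modifier "falcon".
"harvest midnight summer hawk door" → head "door", modifier "harvest midnight summer hawk".
"harvest midnight summer hawk" → head "hawk" (specifically "midnight summer hawk"), modifier "harvest".
"midnight summer hawk" → head "hawk" (specifically "summer hawk"), modifier "midnight".
"summer hawk" → head "hawk", modifier "summer".
So the structure is [falcon [[harvest [midnight [summer hawk]]] door]].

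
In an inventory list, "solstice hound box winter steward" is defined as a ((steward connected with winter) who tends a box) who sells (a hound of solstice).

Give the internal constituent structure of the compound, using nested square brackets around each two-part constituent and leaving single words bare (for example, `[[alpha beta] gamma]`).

[[solstice hound] [box [winter steward]]]

Whole compound: head "steward" (specifically "box winter steward"), modifier "solstice hound".
"solstice hound" → head "hound", modifier "solstice".
"box winter steward" → head "steward" (specifically "winter steward"), modifier "box".
"winter steward" → head "steward", modifier "winter".
So the structure is [[solstice hound] [box [winter steward]]].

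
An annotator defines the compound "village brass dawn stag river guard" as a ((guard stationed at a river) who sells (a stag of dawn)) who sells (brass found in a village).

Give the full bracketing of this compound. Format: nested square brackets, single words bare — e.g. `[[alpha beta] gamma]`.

[[village brass] [[dawn stag] [river guard]]]

The outermost head in the paraphrase is "guard" (specifically "dawn stag river guard"), modified by "village brass".
"village brass" → head "brass", modifier "village".
"dawn stag river guard" → head "guard" (specifically "river guard"), modifier "dawn stag".
"dawn stag" → head "stag", modifier "dawn".
"river guard" → head "guard", modifier "river".
Putting it together: [[village brass] [[dawn stag] [river guard]]].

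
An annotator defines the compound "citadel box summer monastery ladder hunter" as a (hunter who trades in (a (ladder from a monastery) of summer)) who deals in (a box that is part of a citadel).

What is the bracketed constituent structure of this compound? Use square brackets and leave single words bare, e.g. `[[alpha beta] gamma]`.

[[citadel box] [[summer [monastery ladder]] hunter]]

At the top level: head "hunter" (specifically "summer monastery ladder hunter"); modifier "citadel box".
Within "citadel box", the head is "box" and the modifier is "citadel".
Within "summer monastery ladder hunter", the head is "hunter" and the modifier is "summer monastery ladder".
Within "summer monastery ladder", the head is "ladder" (specifically "monastery ladder") and the modifier is "summer".
Within "monastery ladder", the head is "ladder" and the modifier is "monastery".
Assembled: [[citadel box] [[summer [monastery ladder]] hunter]].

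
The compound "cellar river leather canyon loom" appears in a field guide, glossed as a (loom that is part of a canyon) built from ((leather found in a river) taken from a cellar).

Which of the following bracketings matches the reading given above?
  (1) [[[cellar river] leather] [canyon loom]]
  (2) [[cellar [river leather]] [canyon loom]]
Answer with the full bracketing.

The paraphrase's head is the "loom" part ("canyon loom"); its modifier is "cellar river leather".
That top-level split, carried through the inner groups, gives [[cellar [river leather]] [canyon loom]].

[[cellar [river leather]] [canyon loom]]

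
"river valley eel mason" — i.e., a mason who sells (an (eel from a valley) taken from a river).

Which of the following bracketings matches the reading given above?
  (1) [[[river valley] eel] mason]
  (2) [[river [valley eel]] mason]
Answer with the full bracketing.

The paraphrase's head is the "mason" part ("mason"); its modifier is "river valley eel".
That top-level split, carried through the inner groups, gives [[river [valley eel]] mason].

[[river [valley eel]] mason]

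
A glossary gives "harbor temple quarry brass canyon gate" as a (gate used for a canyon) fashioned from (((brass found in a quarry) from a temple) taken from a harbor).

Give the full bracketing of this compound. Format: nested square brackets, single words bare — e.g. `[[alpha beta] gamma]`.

[[harbor [temple [quarry brass]]] [canyon gate]]

Whole compound: head "gate" (specifically "canyon gate"), modifier "harbor temple quarry brass".
Within "harbor temple quarry brass", the head is "brass" (specifically "temple quarry brass") and the modifier is "harbor".
Within "temple quarry brass", the head is "brass" (specifically "quarry brass") and the modifier is "temple".
Within "quarry brass", the head is "brass" and the modifier is "quarry".
Within "canyon gate", the head is "gate" and the modifier is "canyon".
Assembled: [[harbor [temple [quarry brass]]] [canyon gate]].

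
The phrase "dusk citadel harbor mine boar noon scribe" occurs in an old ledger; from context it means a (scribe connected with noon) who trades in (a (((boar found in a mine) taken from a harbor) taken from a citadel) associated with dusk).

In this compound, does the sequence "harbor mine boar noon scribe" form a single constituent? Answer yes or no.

no

The top-level split is [dusk citadel harbor mine boar] [noon scribe]; the full structure is [[dusk [citadel [harbor [mine boar]]]] [noon scribe]].
"harbor mine boar noon scribe" straddles a constituent boundary, so it is not a single unit.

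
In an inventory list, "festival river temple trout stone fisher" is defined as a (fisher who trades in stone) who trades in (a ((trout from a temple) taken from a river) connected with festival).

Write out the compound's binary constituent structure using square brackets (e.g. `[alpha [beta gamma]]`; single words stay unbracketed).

[[festival [river [temple trout]]] [stone fisher]]

The outermost head in the paraphrase is "fisher" (specifically "stone fisher"), modified by "festival river temple trout".
"festival river temple trout" → head "trout" (specifically "river temple trout"), modifier "festival".
"river temple trout" → head "trout" (specifically "temple trout"), modifier "river".
"temple trout" → head "trout", modifier "temple".
"stone fisher" → head "fisher", modifier "stone".
So the structure is [[festival [river [temple trout]]] [stone fisher]].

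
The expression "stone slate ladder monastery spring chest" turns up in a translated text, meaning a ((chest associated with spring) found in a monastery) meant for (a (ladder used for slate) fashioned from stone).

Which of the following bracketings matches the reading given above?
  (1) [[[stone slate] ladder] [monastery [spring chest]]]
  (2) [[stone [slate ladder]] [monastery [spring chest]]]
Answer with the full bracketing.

The paraphrase's head is the "chest" part ("monastery spring chest"); its modifier is "stone slate ladder".
That top-level split, carried through the inner groups, gives [[stone [slate ladder]] [monastery [spring chest]]].

[[stone [slate ladder]] [monastery [spring chest]]]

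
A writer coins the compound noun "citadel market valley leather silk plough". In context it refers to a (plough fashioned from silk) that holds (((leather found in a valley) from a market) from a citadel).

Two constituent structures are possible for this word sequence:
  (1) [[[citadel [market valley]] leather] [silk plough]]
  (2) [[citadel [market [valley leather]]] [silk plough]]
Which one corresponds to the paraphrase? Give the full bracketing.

The paraphrase's head is the "plough" part ("silk plough"); its modifier is "citadel market valley leather".
That top-level split, carried through the inner groups, gives [[citadel [market [valley leather]]] [silk plough]].

[[citadel [market [valley leather]]] [silk plough]]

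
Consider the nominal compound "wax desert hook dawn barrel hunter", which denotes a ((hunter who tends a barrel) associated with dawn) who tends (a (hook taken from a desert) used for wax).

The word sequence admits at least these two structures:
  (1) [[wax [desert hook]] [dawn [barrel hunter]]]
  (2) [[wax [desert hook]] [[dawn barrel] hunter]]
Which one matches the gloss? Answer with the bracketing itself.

[[wax [desert hook]] [dawn [barrel hunter]]]

The paraphrase's head is the "hunter" part ("dawn barrel hunter"); its modifier is "wax desert hook".
That top-level split, carried through the inner groups, gives [[wax [desert hook]] [dawn [barrel hunter]]].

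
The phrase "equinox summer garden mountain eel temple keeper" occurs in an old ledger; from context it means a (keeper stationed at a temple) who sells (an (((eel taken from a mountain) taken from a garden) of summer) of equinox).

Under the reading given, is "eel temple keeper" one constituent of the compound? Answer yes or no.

The top-level split is [equinox summer garden mountain eel] [temple keeper]; the full structure is [[equinox [summer [garden [mountain eel]]]] [temple keeper]].
"eel temple keeper" straddles a constituent boundary, so it is not a single unit.

no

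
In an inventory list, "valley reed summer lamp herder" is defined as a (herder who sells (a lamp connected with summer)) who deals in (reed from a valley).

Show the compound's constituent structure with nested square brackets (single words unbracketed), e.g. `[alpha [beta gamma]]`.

[[valley reed] [[summer lamp] herder]]

Overall it is a kind of herder (specifically "summer lamp herder"); the modifier is "valley reed".
Inside "valley reed": head "reed", modifier "valley".
Inside "summer lamp herder": head "herder", modifier "summer lamp".
Inside "summer lamp": head "lamp", modifier "summer".
Putting it together: [[valley reed] [[summer lamp] herder]].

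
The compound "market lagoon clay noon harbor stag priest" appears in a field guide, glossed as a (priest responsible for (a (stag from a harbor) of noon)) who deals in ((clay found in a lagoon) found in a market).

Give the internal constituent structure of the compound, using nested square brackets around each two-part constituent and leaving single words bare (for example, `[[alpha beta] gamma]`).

The outermost head in the paraphrase is "priest" (specifically "noon harbor stag priest"), modified by "market lagoon clay".
Inside "market lagoon clay": head "clay" (specifically "lagoon clay"), modifier "market".
Inside "lagoon clay": head "clay", modifier "lagoon".
Inside "noon harbor stag priest": head "priest", modifier "noon harbor stag".
Inside "noon harbor stag": head "stag" (specifically "harbor stag"), modifier "noon".
Inside "harbor stag": head "stag", modifier "harbor".
Assembled: [[market [lagoon clay]] [[noon [harbor stag]] priest]].

[[market [lagoon clay]] [[noon [harbor stag]] priest]]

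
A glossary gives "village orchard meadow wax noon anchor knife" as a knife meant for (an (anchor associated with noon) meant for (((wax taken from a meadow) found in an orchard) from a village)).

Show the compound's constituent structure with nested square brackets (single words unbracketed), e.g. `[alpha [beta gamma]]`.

Overall it is a kind of knife; the modifier is "village orchard meadow wax noon anchor".
Inside "village orchard meadow wax noon anchor": head "anchor" (specifically "noon anchor"), modifier "village orchard meadow wax".
Inside "village orchard meadow wax": head "wax" (specifically "orchard meadow wax"), modifier "village".
Inside "orchard meadow wax": head "wax" (specifically "meadow wax"), modifier "orchard".
Inside "meadow wax": head "wax", modifier "meadow".
Inside "noon anchor": head "anchor", modifier "noon".
So the structure is [[[village [orchard [meadow wax]]] [noon anchor]] knife].

[[[village [orchard [meadow wax]]] [noon anchor]] knife]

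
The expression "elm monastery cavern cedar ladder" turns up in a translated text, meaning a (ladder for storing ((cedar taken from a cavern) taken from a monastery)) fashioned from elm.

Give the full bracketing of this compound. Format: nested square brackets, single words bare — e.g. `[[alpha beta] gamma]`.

The outermost head in the paraphrase is "ladder" (specifically "monastery cavern cedar ladder"), modified by "elm".
Inside "monastery cavern cedar ladder": head "ladder", modifier "monastery cavern cedar".
Inside "monastery cavern cedar": head "cedar" (specifically "cavern cedar"), modifier "monastery".
Inside "cavern cedar": head "cedar", modifier "cavern".
Assembled: [elm [[monastery [cavern cedar]] ladder]].

[elm [[monastery [cavern cedar]] ladder]]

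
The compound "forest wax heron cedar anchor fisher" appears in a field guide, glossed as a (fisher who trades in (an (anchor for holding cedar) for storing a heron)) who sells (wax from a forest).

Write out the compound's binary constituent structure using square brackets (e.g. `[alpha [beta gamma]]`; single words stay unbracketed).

Overall it is a kind of fisher (specifically "heron cedar anchor fisher"); the modifier is "forest wax".
"forest wax" → head "wax", modifier "forest".
"heron cedar anchor fisher" → head "fisher", modifier "heron cedar anchor".
"heron cedar anchor" → head "anchor" (specifically "cedar anchor"), modifier "heron".
"cedar anchor" → head "anchor", modifier "cedar".
So the structure is [[forest wax] [[heron [cedar anchor]] fisher]].

[[forest wax] [[heron [cedar anchor]] fisher]]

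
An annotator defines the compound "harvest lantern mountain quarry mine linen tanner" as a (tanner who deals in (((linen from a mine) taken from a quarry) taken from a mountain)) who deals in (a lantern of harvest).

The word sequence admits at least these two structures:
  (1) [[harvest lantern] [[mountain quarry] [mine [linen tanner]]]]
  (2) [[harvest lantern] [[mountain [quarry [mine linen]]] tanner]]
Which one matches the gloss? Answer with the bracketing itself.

[[harvest lantern] [[mountain [quarry [mine linen]]] tanner]]

The paraphrase's head is the "tanner" part ("mountain quarry mine linen tanner"); its modifier is "harvest lantern".
That top-level split, carried through the inner groups, gives [[harvest lantern] [[mountain [quarry [mine linen]]] tanner]].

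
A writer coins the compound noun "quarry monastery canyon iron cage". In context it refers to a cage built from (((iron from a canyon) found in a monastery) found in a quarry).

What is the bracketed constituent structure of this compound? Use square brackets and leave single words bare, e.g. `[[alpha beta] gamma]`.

[[quarry [monastery [canyon iron]]] cage]

Whole compound: head "cage", modifier "quarry monastery canyon iron".
"quarry monastery canyon iron" → head "iron" (specifically "monastery canyon iron"), modifier "quarry".
"monastery canyon iron" → head "iron" (specifically "canyon iron"), modifier "monastery".
"canyon iron" → head "iron", modifier "canyon".
Assembled: [[quarry [monastery [canyon iron]]] cage].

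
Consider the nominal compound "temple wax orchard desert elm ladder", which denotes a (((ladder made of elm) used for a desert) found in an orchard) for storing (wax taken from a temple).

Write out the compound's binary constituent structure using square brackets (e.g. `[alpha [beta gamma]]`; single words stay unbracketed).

[[temple wax] [orchard [desert [elm ladder]]]]

Whole compound: head "ladder" (specifically "orchard desert elm ladder"), modifier "temple wax".
Inside "temple wax": head "wax", modifier "temple".
Inside "orchard desert elm ladder": head "ladder" (specifically "desert elm ladder"), modifier "orchard".
Inside "desert elm ladder": head "ladder" (specifically "elm ladder"), modifier "desert".
Inside "elm ladder": head "ladder", modifier "elm".
Assembled: [[temple wax] [orchard [desert [elm ladder]]]].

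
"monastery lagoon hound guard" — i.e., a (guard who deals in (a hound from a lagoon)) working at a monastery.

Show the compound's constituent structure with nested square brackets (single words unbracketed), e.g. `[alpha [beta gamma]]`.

[monastery [[lagoon hound] guard]]

The outermost head in the paraphrase is "guard" (specifically "lagoon hound guard"), modified by "monastery".
"lagoon hound guard" → head "guard", modifier "lagoon hound".
"lagoon hound" → head "hound", modifier "lagoon".
Assembled: [monastery [[lagoon hound] guard]].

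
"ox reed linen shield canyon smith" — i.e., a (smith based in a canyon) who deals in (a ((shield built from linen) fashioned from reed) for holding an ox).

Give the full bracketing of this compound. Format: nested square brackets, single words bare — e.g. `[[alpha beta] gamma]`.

At the top level: head "smith" (specifically "canyon smith"); modifier "ox reed linen shield".
"ox reed linen shield" → head "shield" (specifically "reed linen shield"), modifier "ox".
"reed linen shield" → head "shield" (specifically "linen shield"), modifier "reed".
"linen shield" → head "shield", modifier "linen".
"canyon smith" → head "smith", modifier "canyon".
Assembled: [[ox [reed [linen shield]]] [canyon smith]].

[[ox [reed [linen shield]]] [canyon smith]]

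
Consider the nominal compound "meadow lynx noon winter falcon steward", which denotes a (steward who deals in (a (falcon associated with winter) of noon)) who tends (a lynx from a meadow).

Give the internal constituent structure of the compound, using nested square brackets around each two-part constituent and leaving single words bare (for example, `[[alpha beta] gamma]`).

Overall it is a kind of steward (specifically "noon winter falcon steward"); the modifier is "meadow lynx".
Within "meadow lynx", the head is "lynx" and the modifier is "meadow".
Within "noon winter falcon steward", the head is "steward" and the modifier is "noon winter falcon".
Within "noon winter falcon", the head is "falcon" (specifically "winter falcon") and the modifier is "noon".
Within "winter falcon", the head is "falcon" and the modifier is "winter".
Putting it together: [[meadow lynx] [[noon [winter falcon]] steward]].

[[meadow lynx] [[noon [winter falcon]] steward]]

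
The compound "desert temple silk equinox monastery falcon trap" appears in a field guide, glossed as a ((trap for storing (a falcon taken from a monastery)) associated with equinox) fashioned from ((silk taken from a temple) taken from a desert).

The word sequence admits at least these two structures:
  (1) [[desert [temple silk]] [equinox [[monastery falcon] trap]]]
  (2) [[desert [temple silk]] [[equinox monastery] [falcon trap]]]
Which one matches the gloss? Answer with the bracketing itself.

[[desert [temple silk]] [equinox [[monastery falcon] trap]]]

The paraphrase's head is the "trap" part ("equinox monastery falcon trap"); its modifier is "desert temple silk".
That top-level split, carried through the inner groups, gives [[desert [temple silk]] [equinox [[monastery falcon] trap]]].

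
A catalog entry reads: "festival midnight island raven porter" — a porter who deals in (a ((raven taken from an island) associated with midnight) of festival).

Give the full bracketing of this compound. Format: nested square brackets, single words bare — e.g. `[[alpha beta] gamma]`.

Whole compound: head "porter", modifier "festival midnight island raven".
"festival midnight island raven" → head "raven" (specifically "midnight island raven"), modifier "festival".
"midnight island raven" → head "raven" (specifically "island raven"), modifier "midnight".
"island raven" → head "raven", modifier "island".
Putting it together: [[festival [midnight [island raven]]] porter].

[[festival [midnight [island raven]]] porter]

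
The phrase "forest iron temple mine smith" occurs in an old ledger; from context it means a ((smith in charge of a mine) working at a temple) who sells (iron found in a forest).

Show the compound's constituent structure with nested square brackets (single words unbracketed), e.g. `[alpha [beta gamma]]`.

Overall it is a kind of smith (specifically "temple mine smith"); the modifier is "forest iron".
Within "forest iron", the head is "iron" and the modifier is "forest".
Within "temple mine smith", the head is "smith" (specifically "mine smith") and the modifier is "temple".
Within "mine smith", the head is "smith" and the modifier is "mine".
Putting it together: [[forest iron] [temple [mine smith]]].

[[forest iron] [temple [mine smith]]]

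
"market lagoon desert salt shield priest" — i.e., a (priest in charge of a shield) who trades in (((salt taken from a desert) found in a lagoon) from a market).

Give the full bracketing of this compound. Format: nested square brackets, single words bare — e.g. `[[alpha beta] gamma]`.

Overall it is a kind of priest (specifically "shield priest"); the modifier is "market lagoon desert salt".
Inside "market lagoon desert salt": head "salt" (specifically "lagoon desert salt"), modifier "market".
Inside "lagoon desert salt": head "salt" (specifically "desert salt"), modifier "lagoon".
Inside "desert salt": head "salt", modifier "desert".
Inside "shield priest": head "priest", modifier "shield".
So the structure is [[market [lagoon [desert salt]]] [shield priest]].

[[market [lagoon [desert salt]]] [shield priest]]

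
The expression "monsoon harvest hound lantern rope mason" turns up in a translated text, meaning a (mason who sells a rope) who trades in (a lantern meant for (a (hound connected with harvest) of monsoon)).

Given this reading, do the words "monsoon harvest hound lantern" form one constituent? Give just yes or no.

The paraphrase groups the words so that "monsoon harvest hound lantern" is one unit: it corresponds to a single parenthesized sub-phrase.
The full structure is [[[monsoon [harvest hound]] lantern] [rope mason]], in which [monsoon harvest hound lantern] is a constituent.

yes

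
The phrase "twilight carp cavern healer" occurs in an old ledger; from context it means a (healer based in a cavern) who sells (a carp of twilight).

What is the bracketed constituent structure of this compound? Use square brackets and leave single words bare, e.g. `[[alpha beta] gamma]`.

The outermost head in the paraphrase is "healer" (specifically "cavern healer"), modified by "twilight carp".
Inside "twilight carp": head "carp", modifier "twilight".
Inside "cavern healer": head "healer", modifier "cavern".
Assembled: [[twilight carp] [cavern healer]].

[[twilight carp] [cavern healer]]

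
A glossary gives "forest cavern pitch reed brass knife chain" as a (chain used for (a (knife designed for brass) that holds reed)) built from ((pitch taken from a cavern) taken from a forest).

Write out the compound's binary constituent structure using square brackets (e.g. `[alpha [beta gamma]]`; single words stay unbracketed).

Overall it is a kind of chain (specifically "reed brass knife chain"); the modifier is "forest cavern pitch".
Inside "forest cavern pitch": head "pitch" (specifically "cavern pitch"), modifier "forest".
Inside "cavern pitch": head "pitch", modifier "cavern".
Inside "reed brass knife chain": head "chain", modifier "reed brass knife".
Inside "reed brass knife": head "knife" (specifically "brass knife"), modifier "reed".
Inside "brass knife": head "knife", modifier "brass".
Assembled: [[forest [cavern pitch]] [[reed [brass knife]] chain]].

[[forest [cavern pitch]] [[reed [brass knife]] chain]]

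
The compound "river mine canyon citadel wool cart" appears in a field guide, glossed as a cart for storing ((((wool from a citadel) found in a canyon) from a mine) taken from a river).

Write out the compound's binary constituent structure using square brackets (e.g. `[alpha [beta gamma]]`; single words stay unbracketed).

At the top level: head "cart"; modifier "river mine canyon citadel wool".
"river mine canyon citadel wool" → head "wool" (specifically "mine canyon citadel wool"), modifier "river".
"mine canyon citadel wool" → head "wool" (specifically "canyon citadel wool"), modifier "mine".
"canyon citadel wool" → head "wool" (specifically "citadel wool"), modifier "canyon".
"citadel wool" → head "wool", modifier "citadel".
Putting it together: [[river [mine [canyon [citadel wool]]]] cart].

[[river [mine [canyon [citadel wool]]]] cart]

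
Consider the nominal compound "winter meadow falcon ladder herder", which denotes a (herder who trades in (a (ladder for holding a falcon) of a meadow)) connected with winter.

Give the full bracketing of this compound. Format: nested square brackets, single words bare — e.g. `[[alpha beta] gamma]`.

[winter [[meadow [falcon ladder]] herder]]

The outermost head in the paraphrase is "herder" (specifically "meadow falcon ladder herder"), modified by "winter".
"meadow falcon ladder herder" → head "herder", modifier "meadow falcon ladder".
"meadow falcon ladder" → head "ladder" (specifically "falcon ladder"), modifier "meadow".
"falcon ladder" → head "ladder", modifier "falcon".
Putting it together: [winter [[meadow [falcon ladder]] herder]].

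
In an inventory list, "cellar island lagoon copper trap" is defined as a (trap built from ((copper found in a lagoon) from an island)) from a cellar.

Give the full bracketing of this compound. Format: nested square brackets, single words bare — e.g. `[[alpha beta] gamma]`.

[cellar [[island [lagoon copper]] trap]]

At the top level: head "trap" (specifically "island lagoon copper trap"); modifier "cellar".
"island lagoon copper trap" → head "trap", modifier "island lagoon copper".
"island lagoon copper" → head "copper" (specifically "lagoon copper"), modifier "island".
"lagoon copper" → head "copper", modifier "lagoon".
Putting it together: [cellar [[island [lagoon copper]] trap]].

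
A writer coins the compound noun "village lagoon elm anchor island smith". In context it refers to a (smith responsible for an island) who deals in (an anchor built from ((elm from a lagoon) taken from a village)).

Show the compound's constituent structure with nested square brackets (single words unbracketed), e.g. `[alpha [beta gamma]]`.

[[[village [lagoon elm]] anchor] [island smith]]

At the top level: head "smith" (specifically "island smith"); modifier "village lagoon elm anchor".
"village lagoon elm anchor" → head "anchor", modifier "village lagoon elm".
"village lagoon elm" → head "elm" (specifically "lagoon elm"), modifier "village".
"lagoon elm" → head "elm", modifier "lagoon".
"island smith" → head "smith", modifier "island".
Assembled: [[[village [lagoon elm]] anchor] [island smith]].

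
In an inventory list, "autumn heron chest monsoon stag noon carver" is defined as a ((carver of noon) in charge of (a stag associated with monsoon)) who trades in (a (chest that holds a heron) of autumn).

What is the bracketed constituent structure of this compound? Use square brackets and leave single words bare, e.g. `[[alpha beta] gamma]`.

Overall it is a kind of carver (specifically "monsoon stag noon carver"); the modifier is "autumn heron chest".
"autumn heron chest" → head "chest" (specifically "heron chest"), modifier "autumn".
"heron chest" → head "chest", modifier "heron".
"monsoon stag noon carver" → head "carver" (specifically "noon carver"), modifier "monsoon stag".
"monsoon stag" → head "stag", modifier "monsoon".
"noon carver" → head "carver", modifier "noon".
So the structure is [[autumn [heron chest]] [[monsoon stag] [noon carver]]].

[[autumn [heron chest]] [[monsoon stag] [noon carver]]]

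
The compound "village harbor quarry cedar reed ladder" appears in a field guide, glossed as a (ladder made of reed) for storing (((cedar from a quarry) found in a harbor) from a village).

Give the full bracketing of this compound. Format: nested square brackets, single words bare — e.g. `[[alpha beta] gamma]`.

[[village [harbor [quarry cedar]]] [reed ladder]]

The outermost head in the paraphrase is "ladder" (specifically "reed ladder"), modified by "village harbor quarry cedar".
"village harbor quarry cedar" → head "cedar" (specifically "harbor quarry cedar"), modifier "village".
"harbor quarry cedar" → head "cedar" (specifically "quarry cedar"), modifier "harbor".
"quarry cedar" → head "cedar", modifier "quarry".
"reed ladder" → head "ladder", modifier "reed".
Assembled: [[village [harbor [quarry cedar]]] [reed ladder]].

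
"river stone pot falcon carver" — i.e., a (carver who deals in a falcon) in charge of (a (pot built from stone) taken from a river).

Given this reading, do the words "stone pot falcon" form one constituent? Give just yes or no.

The top-level split is [river stone pot] [falcon carver]; the full structure is [[river [stone pot]] [falcon carver]].
"stone pot falcon" straddles a constituent boundary, so it is not a single unit.

no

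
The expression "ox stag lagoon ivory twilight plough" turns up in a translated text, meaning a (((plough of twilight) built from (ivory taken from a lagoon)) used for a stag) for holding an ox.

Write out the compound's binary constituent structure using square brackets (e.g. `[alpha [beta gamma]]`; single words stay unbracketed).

[ox [stag [[lagoon ivory] [twilight plough]]]]

The outermost head in the paraphrase is "plough" (specifically "stag lagoon ivory twilight plough"), modified by "ox".
Within "stag lagoon ivory twilight plough", the head is "plough" (specifically "lagoon ivory twilight plough") and the modifier is "stag".
Within "lagoon ivory twilight plough", the head is "plough" (specifically "twilight plough") and the modifier is "lagoon ivory".
Within "lagoon ivory", the head is "ivory" and the modifier is "lagoon".
Within "twilight plough", the head is "plough" and the modifier is "twilight".
Putting it together: [ox [stag [[lagoon ivory] [twilight plough]]]].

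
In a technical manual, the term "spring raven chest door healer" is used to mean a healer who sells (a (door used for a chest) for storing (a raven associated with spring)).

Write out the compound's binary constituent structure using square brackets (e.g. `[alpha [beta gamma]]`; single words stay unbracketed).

The outermost head in the paraphrase is "healer", modified by "spring raven chest door".
"spring raven chest door" → head "door" (specifically "chest door"), modifier "spring raven".
"spring raven" → head "raven", modifier "spring".
"chest door" → head "door", modifier "chest".
Putting it together: [[[spring raven] [chest door]] healer].

[[[spring raven] [chest door]] healer]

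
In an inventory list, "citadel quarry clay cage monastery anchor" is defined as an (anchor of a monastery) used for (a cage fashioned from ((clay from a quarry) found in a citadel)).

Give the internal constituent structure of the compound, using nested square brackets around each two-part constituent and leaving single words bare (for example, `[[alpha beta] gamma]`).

[[[citadel [quarry clay]] cage] [monastery anchor]]

At the top level: head "anchor" (specifically "monastery anchor"); modifier "citadel quarry clay cage".
Within "citadel quarry clay cage", the head is "cage" and the modifier is "citadel quarry clay".
Within "citadel quarry clay", the head is "clay" (specifically "quarry clay") and the modifier is "citadel".
Within "quarry clay", the head is "clay" and the modifier is "quarry".
Within "monastery anchor", the head is "anchor" and the modifier is "monastery".
So the structure is [[[citadel [quarry clay]] cage] [monastery anchor]].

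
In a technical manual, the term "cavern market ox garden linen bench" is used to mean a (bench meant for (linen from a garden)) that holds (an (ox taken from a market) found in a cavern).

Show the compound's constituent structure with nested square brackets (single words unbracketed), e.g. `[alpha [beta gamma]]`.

Whole compound: head "bench" (specifically "garden linen bench"), modifier "cavern market ox".
"cavern market ox" → head "ox" (specifically "market ox"), modifier "cavern".
"market ox" → head "ox", modifier "market".
"garden linen bench" → head "bench", modifier "garden linen".
"garden linen" → head "linen", modifier "garden".
So the structure is [[cavern [market ox]] [[garden linen] bench]].

[[cavern [market ox]] [[garden linen] bench]]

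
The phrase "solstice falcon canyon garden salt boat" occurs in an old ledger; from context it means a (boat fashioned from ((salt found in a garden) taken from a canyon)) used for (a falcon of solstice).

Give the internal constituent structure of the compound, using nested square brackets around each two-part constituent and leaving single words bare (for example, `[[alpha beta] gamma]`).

Whole compound: head "boat" (specifically "canyon garden salt boat"), modifier "solstice falcon".
"solstice falcon" → head "falcon", modifier "solstice".
"canyon garden salt boat" → head "boat", modifier "canyon garden salt".
"canyon garden salt" → head "salt" (specifically "garden salt"), modifier "canyon".
"garden salt" → head "salt", modifier "garden".
So the structure is [[solstice falcon] [[canyon [garden salt]] boat]].

[[solstice falcon] [[canyon [garden salt]] boat]]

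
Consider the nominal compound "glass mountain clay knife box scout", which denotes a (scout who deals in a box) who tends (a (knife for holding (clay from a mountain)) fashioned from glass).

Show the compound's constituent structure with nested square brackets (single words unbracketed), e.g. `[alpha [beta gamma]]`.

[[glass [[mountain clay] knife]] [box scout]]

At the top level: head "scout" (specifically "box scout"); modifier "glass mountain clay knife".
"glass mountain clay knife" → head "knife" (specifically "mountain clay knife"), modifier "glass".
"mountain clay knife" → head "knife", modifier "mountain clay".
"mountain clay" → head "clay", modifier "mountain".
"box scout" → head "scout", modifier "box".
Putting it together: [[glass [[mountain clay] knife]] [box scout]].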